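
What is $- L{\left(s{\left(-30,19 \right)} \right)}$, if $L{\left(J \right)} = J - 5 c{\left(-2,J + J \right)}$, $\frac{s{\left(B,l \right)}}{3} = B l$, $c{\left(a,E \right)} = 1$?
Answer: $1715$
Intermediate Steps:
$s{\left(B,l \right)} = 3 B l$
$L{\left(J \right)} = -5 + J$ ($L{\left(J \right)} = J - 5 = -5 + J$)
$- L{\left(s{\left(-30,19 \right)} \right)} = - (-5 + 3 \left(-30\right) 19) = - (-5 - 1710) = \left(-1\right) \left(-1715\right) = 1715$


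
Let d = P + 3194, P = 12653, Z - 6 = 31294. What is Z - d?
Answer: 15453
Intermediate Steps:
Z = 31300 (Z = 6 + 31294 = 31300)
d = 15847 (d = 12653 + 3194 = 15847)
Z - d = 31300 - 1*15847 = 31300 - 15847 = 15453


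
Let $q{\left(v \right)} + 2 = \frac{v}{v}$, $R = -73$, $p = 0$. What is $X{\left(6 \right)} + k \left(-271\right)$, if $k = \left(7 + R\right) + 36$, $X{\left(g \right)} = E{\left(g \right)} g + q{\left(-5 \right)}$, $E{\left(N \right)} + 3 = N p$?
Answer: $8111$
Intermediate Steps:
$E{\left(N \right)} = -3$ ($E{\left(N \right)} = -3 + N 0 = -3 + 0 = -3$)
$q{\left(v \right)} = -1$ ($q{\left(v \right)} = -2 + \frac{v}{v} = -2 + 1 = -1$)
$X{\left(g \right)} = -1 - 3 g$ ($X{\left(g \right)} = - 3 g - 1 = -1 - 3 g$)
$k = -30$ ($k = \left(7 - 73\right) + 36 = -66 + 36 = -30$)
$X{\left(6 \right)} + k \left(-271\right) = \left(-1 - 18\right) - -8130 = \left(-1 - 18\right) + 8130 = -19 + 8130 = 8111$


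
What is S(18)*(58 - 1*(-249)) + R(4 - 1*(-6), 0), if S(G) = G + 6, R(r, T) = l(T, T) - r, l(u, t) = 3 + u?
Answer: 7361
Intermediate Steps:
R(r, T) = 3 + T - r (R(r, T) = (3 + T) - r = 3 + T - r)
S(G) = 6 + G
S(18)*(58 - 1*(-249)) + R(4 - 1*(-6), 0) = (6 + 18)*(58 - 1*(-249)) + (3 + 0 - (4 - 1*(-6))) = 24*(58 + 249) + (3 + 0 - (4 + 6)) = 24*307 + (3 + 0 - 1*10) = 7368 + (3 + 0 - 10) = 7368 - 7 = 7361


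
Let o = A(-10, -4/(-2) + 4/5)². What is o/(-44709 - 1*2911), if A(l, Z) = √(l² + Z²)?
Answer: -674/297625 ≈ -0.0022646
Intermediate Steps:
A(l, Z) = √(Z² + l²)
o = 2696/25 (o = (√((-4/(-2) + 4/5)² + (-10)²))² = (√((-4*(-½) + 4*(⅕))² + 100))² = (√((2 + ⅘)² + 100))² = (√((14/5)² + 100))² = (√(196/25 + 100))² = (√(2696/25))² = (2*√674/5)² = 2696/25 ≈ 107.84)
o/(-44709 - 1*2911) = 2696/(25*(-44709 - 1*2911)) = 2696/(25*(-44709 - 2911)) = (2696/25)/(-47620) = (2696/25)*(-1/47620) = -674/297625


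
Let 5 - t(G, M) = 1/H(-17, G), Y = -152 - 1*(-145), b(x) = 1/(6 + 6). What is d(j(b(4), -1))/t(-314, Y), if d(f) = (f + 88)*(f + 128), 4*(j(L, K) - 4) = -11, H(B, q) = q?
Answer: 28977333/12568 ≈ 2305.6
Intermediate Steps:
b(x) = 1/12
j(L, K) = 5/4 (j(L, K) = 4 + (¼)*(-11) = 4 - 11/4 = 5/4)
Y = -7 (Y = -152 + 145 = -7)
t(G, M) = 5 - 1/G
d(f) = (88 + f)*(128 + f)
d(j(b(4), -1))/t(-314, Y) = (11264 + (5/4)² + 216*(5/4))/(5 - 1/(-314)) = (11264 + 25/16 + 270)/(5 - 1*(-1/314)) = 184569/(16*(5 + 1/314)) = 184569/(16*(1571/314)) = (184569/16)*(314/1571) = 28977333/12568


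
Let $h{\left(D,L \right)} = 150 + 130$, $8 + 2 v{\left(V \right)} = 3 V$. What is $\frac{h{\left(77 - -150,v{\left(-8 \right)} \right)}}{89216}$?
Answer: $\frac{35}{11152} \approx 0.0031384$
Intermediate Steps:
$v{\left(V \right)} = -4 + \frac{3 V}{2}$
$h{\left(D,L \right)} = 280$
$\frac{h{\left(77 - -150,v{\left(-8 \right)} \right)}}{89216} = \frac{280}{89216} = 280 \cdot \frac{1}{89216} = \frac{35}{11152}$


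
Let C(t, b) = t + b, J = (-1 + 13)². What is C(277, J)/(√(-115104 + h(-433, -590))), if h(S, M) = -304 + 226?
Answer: -421*I*√158/4266 ≈ -1.2405*I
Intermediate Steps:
h(S, M) = -78
J = 144 (J = 12² = 144)
C(t, b) = b + t
C(277, J)/(√(-115104 + h(-433, -590))) = (144 + 277)/(√(-115104 - 78)) = 421/(√(-115182)) = 421/((27*I*√158)) = 421*(-I*√158/4266) = -421*I*√158/4266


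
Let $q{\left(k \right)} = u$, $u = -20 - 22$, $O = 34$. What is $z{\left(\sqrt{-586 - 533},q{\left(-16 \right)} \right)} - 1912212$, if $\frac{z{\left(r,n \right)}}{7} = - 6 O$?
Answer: $-1913640$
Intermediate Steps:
$u = -42$
$q{\left(k \right)} = -42$
$z{\left(r,n \right)} = -1428$ ($z{\left(r,n \right)} = 7 \left(\left(-6\right) 34\right) = 7 \left(-204\right) = -1428$)
$z{\left(\sqrt{-586 - 533},q{\left(-16 \right)} \right)} - 1912212 = -1428 - 1912212 = -1913640$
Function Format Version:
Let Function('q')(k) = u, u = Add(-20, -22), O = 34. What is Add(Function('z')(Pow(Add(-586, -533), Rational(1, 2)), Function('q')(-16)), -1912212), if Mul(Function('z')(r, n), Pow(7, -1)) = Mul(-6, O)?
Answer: -1913640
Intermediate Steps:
u = -42
Function('q')(k) = -42
Function('z')(r, n) = -1428 (Function('z')(r, n) = Mul(7, Mul(-6, 34)) = Mul(7, -204) = -1428)
Add(Function('z')(Pow(Add(-586, -533), Rational(1, 2)), Function('q')(-16)), -1912212) = Add(-1428, -1912212) = -1913640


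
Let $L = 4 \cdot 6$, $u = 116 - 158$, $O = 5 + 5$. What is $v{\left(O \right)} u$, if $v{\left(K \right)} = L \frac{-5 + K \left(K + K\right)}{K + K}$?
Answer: $-9828$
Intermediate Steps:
$O = 10$
$u = -42$
$L = 24$
$v{\left(K \right)} = \frac{12 \left(-5 + 2 K^{2}\right)}{K}$ ($v{\left(K \right)} = 24 \frac{-5 + K \left(K + K\right)}{K + K} = 24 \frac{-5 + K 2 K}{2 K} = 24 \left(-5 + 2 K^{2}\right) \frac{1}{2 K} = 24 \frac{-5 + 2 K^{2}}{2 K} = \frac{12 \left(-5 + 2 K^{2}\right)}{K}$)
$v{\left(O \right)} u = \left(- \frac{60}{10} + 24 \cdot 10\right) \left(-42\right) = \left(\left(-60\right) \frac{1}{10} + 240\right) \left(-42\right) = \left(-6 + 240\right) \left(-42\right) = 234 \left(-42\right) = -9828$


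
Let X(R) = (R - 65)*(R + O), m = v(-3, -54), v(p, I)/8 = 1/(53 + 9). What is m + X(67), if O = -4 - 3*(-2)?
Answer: 4282/31 ≈ 138.13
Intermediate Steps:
v(p, I) = 4/31 (v(p, I) = 8/(53 + 9) = 8/62 = 8*(1/62) = 4/31)
m = 4/31 ≈ 0.12903
O = 2 (O = -4 + 6 = 2)
X(R) = (-65 + R)*(2 + R) (X(R) = (R - 65)*(R + 2) = (-65 + R)*(2 + R))
m + X(67) = 4/31 + (-130 + 67**2 - 63*67) = 4/31 + (-130 + 4489 - 4221) = 4/31 + 138 = 4282/31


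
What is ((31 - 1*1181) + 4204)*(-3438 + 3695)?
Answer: 784878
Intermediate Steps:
((31 - 1*1181) + 4204)*(-3438 + 3695) = ((31 - 1181) + 4204)*257 = (-1150 + 4204)*257 = 3054*257 = 784878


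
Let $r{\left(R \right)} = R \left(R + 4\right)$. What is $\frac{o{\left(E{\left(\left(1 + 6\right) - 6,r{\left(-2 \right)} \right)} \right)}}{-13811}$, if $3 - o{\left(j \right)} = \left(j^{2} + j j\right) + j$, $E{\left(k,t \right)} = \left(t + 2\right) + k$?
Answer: $- \frac{2}{13811} \approx -0.00014481$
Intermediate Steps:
$r{\left(R \right)} = R \left(4 + R\right)$
$E{\left(k,t \right)} = 2 + k + t$ ($E{\left(k,t \right)} = \left(2 + t\right) + k = 2 + k + t$)
$o{\left(j \right)} = 3 - j - 2 j^{2}$ ($o{\left(j \right)} = 3 - \left(\left(j^{2} + j j\right) + j\right) = 3 - \left(\left(j^{2} + j^{2}\right) + j\right) = 3 - \left(2 j^{2} + j\right) = 3 - \left(j + 2 j^{2}\right) = 3 - j - 2 j^{2}$)
$\frac{o{\left(E{\left(\left(1 + 6\right) - 6,r{\left(-2 \right)} \right)} \right)}}{-13811} = \frac{3 - \left(2 + \left(\left(1 + 6\right) - 6\right) - 2 \left(4 - 2\right)\right) - 2 \left(2 + \left(\left(1 + 6\right) - 6\right) - 2 \left(4 - 2\right)\right)^{2}}{-13811} = \left(3 - \left(2 + \left(7 - 6\right) - 4\right) - 2 \left(2 + \left(7 - 6\right) - 4\right)^{2}\right) \left(- \frac{1}{13811}\right) = \left(3 - \left(2 + 1 - 4\right) - 2 \left(2 + 1 - 4\right)^{2}\right) \left(- \frac{1}{13811}\right) = \left(3 - -1 - 2 \left(-1\right)^{2}\right) \left(- \frac{1}{13811}\right) = \left(3 + 1 - 2\right) \left(- \frac{1}{13811}\right) = 2 \left(- \frac{1}{13811}\right) = - \frac{2}{13811}$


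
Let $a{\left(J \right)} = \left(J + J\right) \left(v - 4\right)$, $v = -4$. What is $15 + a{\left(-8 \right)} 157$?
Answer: $20111$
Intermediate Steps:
$a{\left(J \right)} = - 16 J$ ($a{\left(J \right)} = \left(J + J\right) \left(-4 - 4\right) = 2 J \left(-8\right) = - 16 J$)
$15 + a{\left(-8 \right)} 157 = 15 + \left(-16\right) \left(-8\right) 157 = 15 + 128 \cdot 157 = 15 + 20096 = 20111$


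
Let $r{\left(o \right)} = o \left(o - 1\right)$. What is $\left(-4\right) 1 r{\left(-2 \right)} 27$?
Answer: $-648$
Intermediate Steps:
$r{\left(o \right)} = o \left(-1 + o\right)$
$\left(-4\right) 1 r{\left(-2 \right)} 27 = \left(-4\right) 1 \left(- 2 \left(-1 - 2\right)\right) 27 = - 4 \left(\left(-2\right) \left(-3\right)\right) 27 = \left(-4\right) 6 \cdot 27 = \left(-24\right) 27 = -648$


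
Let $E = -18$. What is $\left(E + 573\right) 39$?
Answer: $21645$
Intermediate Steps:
$\left(E + 573\right) 39 = \left(-18 + 573\right) 39 = 555 \cdot 39 = 21645$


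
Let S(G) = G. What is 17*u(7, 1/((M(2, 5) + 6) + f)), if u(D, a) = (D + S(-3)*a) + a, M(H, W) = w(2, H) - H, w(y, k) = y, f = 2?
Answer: 459/4 ≈ 114.75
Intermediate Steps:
M(H, W) = 2 - H
u(D, a) = D - 2*a (u(D, a) = (D - 3*a) + a = D - 2*a)
17*u(7, 1/((M(2, 5) + 6) + f)) = 17*(7 - 2/(((2 - 1*2) + 6) + 2)) = 17*(7 - 2/(((2 - 2) + 6) + 2)) = 17*(7 - 2/((0 + 6) + 2)) = 17*(7 - 2/(6 + 2)) = 17*(7 - 2/8) = 17*(7 - 2*⅛) = 17*(7 - ¼) = 17*(27/4) = 459/4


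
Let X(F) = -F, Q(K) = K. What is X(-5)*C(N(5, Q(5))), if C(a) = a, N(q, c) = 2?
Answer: 10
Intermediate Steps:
X(-5)*C(N(5, Q(5))) = -1*(-5)*2 = 5*2 = 10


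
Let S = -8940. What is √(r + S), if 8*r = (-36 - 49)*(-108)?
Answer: I*√31170/2 ≈ 88.275*I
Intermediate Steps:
r = 2295/2 (r = ((-36 - 49)*(-108))/8 = (-85*(-108))/8 = (⅛)*9180 = 2295/2 ≈ 1147.5)
√(r + S) = √(2295/2 - 8940) = √(-15585/2) = I*√31170/2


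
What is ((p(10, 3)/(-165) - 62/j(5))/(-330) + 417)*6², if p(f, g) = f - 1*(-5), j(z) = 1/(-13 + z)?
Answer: 1809906/121 ≈ 14958.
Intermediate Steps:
p(f, g) = 5 + f (p(f, g) = f + 5 = 5 + f)
((p(10, 3)/(-165) - 62/j(5))/(-330) + 417)*6² = (((5 + 10)/(-165) - 62/(1/(-13 + 5)))/(-330) + 417)*6² = ((15*(-1/165) - 62/(1/(-8)))*(-1/330) + 417)*36 = ((-1/11 - 62/(-⅛))*(-1/330) + 417)*36 = ((-1/11 - 62*(-8))*(-1/330) + 417)*36 = ((-1/11 + 496)*(-1/330) + 417)*36 = ((5455/11)*(-1/330) + 417)*36 = (-1091/726 + 417)*36 = (301651/726)*36 = 1809906/121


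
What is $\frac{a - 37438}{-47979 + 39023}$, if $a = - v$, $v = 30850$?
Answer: $\frac{17072}{2239} \approx 7.6248$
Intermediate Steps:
$a = -30850$ ($a = \left(-1\right) 30850 = -30850$)
$\frac{a - 37438}{-47979 + 39023} = \frac{-30850 - 37438}{-47979 + 39023} = - \frac{68288}{-8956} = \left(-68288\right) \left(- \frac{1}{8956}\right) = \frac{17072}{2239}$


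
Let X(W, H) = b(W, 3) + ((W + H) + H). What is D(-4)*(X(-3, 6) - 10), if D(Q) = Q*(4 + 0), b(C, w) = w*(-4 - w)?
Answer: 352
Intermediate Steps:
D(Q) = 4*Q (D(Q) = Q*4 = 4*Q)
X(W, H) = -21 + W + 2*H (X(W, H) = -1*3*(4 + 3) + ((W + H) + H) = -1*3*7 + ((H + W) + H) = -21 + (W + 2*H) = -21 + W + 2*H)
D(-4)*(X(-3, 6) - 10) = (4*(-4))*((-21 - 3 + 2*6) - 10) = -16*((-21 - 3 + 12) - 10) = -16*(-12 - 10) = -16*(-22) = 352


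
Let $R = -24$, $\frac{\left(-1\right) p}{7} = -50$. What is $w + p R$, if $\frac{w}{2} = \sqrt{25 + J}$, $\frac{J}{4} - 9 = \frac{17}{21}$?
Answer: $-8400 + \frac{2 \sqrt{28329}}{21} \approx -8384.0$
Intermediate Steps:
$J = \frac{824}{21}$ ($J = 36 + 4 \cdot \frac{17}{21} = 36 + \frac{68}{21} = \frac{824}{21} \approx 39.238$)
$p = 350$ ($p = \left(-7\right) \left(-50\right) = 350$)
$w = \frac{2 \sqrt{28329}}{21}$ ($w = 2 \sqrt{25 + \frac{824}{21}} = 2 \sqrt{\frac{1349}{21}} = 2 \frac{\sqrt{28329}}{21} = \frac{2 \sqrt{28329}}{21} \approx 16.03$)
$w + p R = \frac{2 \sqrt{28329}}{21} + 350 \left(-24\right) = \frac{2 \sqrt{28329}}{21} - 8400 = -8400 + \frac{2 \sqrt{28329}}{21}$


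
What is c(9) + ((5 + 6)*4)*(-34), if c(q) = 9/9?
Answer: -1495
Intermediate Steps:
c(q) = 1 (c(q) = 9*(⅑) = 1)
c(9) + ((5 + 6)*4)*(-34) = 1 + ((5 + 6)*4)*(-34) = 1 + (11*4)*(-34) = 1 + 44*(-34) = 1 - 1496 = -1495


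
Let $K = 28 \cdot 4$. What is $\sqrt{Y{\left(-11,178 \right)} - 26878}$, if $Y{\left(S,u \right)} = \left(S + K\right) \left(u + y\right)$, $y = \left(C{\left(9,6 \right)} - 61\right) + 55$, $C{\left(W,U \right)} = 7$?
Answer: $i \sqrt{8799} \approx 93.803 i$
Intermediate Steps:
$y = 1$ ($y = \left(7 - 61\right) + 55 = -54 + 55 = 1$)
$K = 112$
$Y{\left(S,u \right)} = \left(1 + u\right) \left(112 + S\right)$ ($Y{\left(S,u \right)} = \left(S + 112\right) \left(u + 1\right) = \left(112 + S\right) \left(1 + u\right) = \left(1 + u\right) \left(112 + S\right)$)
$\sqrt{Y{\left(-11,178 \right)} - 26878} = \sqrt{\left(112 - 11 + 112 \cdot 178 - 1958\right) - 26878} = \sqrt{\left(112 - 11 + 19936 - 1958\right) - 26878} = \sqrt{18079 - 26878} = \sqrt{-8799} = i \sqrt{8799}$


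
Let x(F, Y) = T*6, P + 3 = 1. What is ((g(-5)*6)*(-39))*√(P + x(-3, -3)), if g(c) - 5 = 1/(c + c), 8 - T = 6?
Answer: -5733*√10/5 ≈ -3625.9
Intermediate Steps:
T = 2 (T = 8 - 1*6 = 8 - 6 = 2)
P = -2 (P = -3 + 1 = -2)
g(c) = 5 + 1/(2*c) (g(c) = 5 + 1/(c + c) = 5 + 1/(2*c))
x(F, Y) = 12 (x(F, Y) = 2*6 = 12)
((g(-5)*6)*(-39))*√(P + x(-3, -3)) = (((5 + (½)/(-5))*6)*(-39))*√(-2 + 12) = (((5 + (½)*(-⅕))*6)*(-39))*√10 = (((5 - ⅒)*6)*(-39))*√10 = (((49/10)*6)*(-39))*√10 = ((147/5)*(-39))*√10 = -5733*√10/5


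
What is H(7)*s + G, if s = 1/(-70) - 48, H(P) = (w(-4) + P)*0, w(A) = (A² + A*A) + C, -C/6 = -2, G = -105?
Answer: -105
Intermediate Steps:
C = 12 (C = -6*(-2) = 12)
w(A) = 12 + 2*A² (w(A) = (A² + A*A) + 12 = (A² + A²) + 12 = 2*A² + 12 = 12 + 2*A²)
H(P) = 0 (H(P) = ((12 + 2*(-4)²) + P)*0 = ((12 + 2*16) + P)*0 = ((12 + 32) + P)*0 = (44 + P)*0 = 0)
s = -3361/70 (s = -1/70 - 48 = -3361/70 ≈ -48.014)
H(7)*s + G = 0*(-3361/70) - 105 = 0 - 105 = -105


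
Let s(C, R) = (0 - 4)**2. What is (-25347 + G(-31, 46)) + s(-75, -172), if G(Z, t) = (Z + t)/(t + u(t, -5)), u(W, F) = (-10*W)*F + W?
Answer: -60591737/2392 ≈ -25331.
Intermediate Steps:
u(W, F) = W - 10*F*W (u(W, F) = -10*F*W + W = W - 10*F*W)
G(Z, t) = (Z + t)/(52*t) (G(Z, t) = (Z + t)/(t + t*(1 - 10*(-5))) = (Z + t)/(t + t*(1 + 50)) = (Z + t)/(t + t*51) = (Z + t)/(t + 51*t) = (Z + t)/((52*t)) = (Z + t)*(1/(52*t)) = (Z + t)/(52*t))
s(C, R) = 16 (s(C, R) = (-4)**2 = 16)
(-25347 + G(-31, 46)) + s(-75, -172) = (-25347 + (1/52)*(-31 + 46)/46) + 16 = (-25347 + (1/52)*(1/46)*15) + 16 = (-25347 + 15/2392) + 16 = -60630009/2392 + 16 = -60591737/2392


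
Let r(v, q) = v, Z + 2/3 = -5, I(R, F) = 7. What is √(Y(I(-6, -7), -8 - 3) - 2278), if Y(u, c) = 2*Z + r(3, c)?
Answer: 19*I*√57/3 ≈ 47.816*I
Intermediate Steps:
Z = -17/3 (Z = -⅔ - 5 = -17/3 ≈ -5.6667)
Y(u, c) = -25/3 (Y(u, c) = 2*(-17/3) + 3 = -34/3 + 3 = -25/3)
√(Y(I(-6, -7), -8 - 3) - 2278) = √(-25/3 - 2278) = √(-6859/3) = 19*I*√57/3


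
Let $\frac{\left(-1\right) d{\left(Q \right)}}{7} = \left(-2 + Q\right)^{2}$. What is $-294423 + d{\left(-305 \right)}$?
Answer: $-954166$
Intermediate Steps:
$d{\left(Q \right)} = - 7 \left(-2 + Q\right)^{2}$
$-294423 + d{\left(-305 \right)} = -294423 - 7 \left(-2 - 305\right)^{2} = -294423 - 7 \left(-307\right)^{2} = -294423 - 659743 = -954166$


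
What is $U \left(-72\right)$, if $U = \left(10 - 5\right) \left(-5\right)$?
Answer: $1800$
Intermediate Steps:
$U = -25$ ($U = 5 \left(-5\right) = -25$)
$U \left(-72\right) = \left(-25\right) \left(-72\right) = 1800$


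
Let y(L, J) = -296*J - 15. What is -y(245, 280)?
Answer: 82895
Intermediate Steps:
y(L, J) = -15 - 296*J
-y(245, 280) = -(-15 - 296*280) = -(-15 - 82880) = -1*(-82895) = 82895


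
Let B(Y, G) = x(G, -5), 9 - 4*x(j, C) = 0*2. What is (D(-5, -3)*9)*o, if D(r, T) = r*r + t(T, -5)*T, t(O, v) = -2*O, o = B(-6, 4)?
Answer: 567/4 ≈ 141.75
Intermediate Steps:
x(j, C) = 9/4 (x(j, C) = 9/4 - 0*2 = 9/4 - 1/4*0 = 9/4 + 0 = 9/4)
B(Y, G) = 9/4
o = 9/4 ≈ 2.2500
D(r, T) = r**2 - 2*T**2 (D(r, T) = r*r + (-2*T)*T = r**2 - 2*T**2)
(D(-5, -3)*9)*o = (((-5)**2 - 2*(-3)**2)*9)*(9/4) = ((25 - 2*9)*9)*(9/4) = ((25 - 18)*9)*(9/4) = (7*9)*(9/4) = 63*(9/4) = 567/4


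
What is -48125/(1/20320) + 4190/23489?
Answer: -22969893095810/23489 ≈ -9.7790e+8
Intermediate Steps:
-48125/(1/20320) + 4190/23489 = -48125/1/20320 + 4190*(1/23489) = -48125*20320 + 4190/23489 = -977900000 + 4190/23489 = -22969893095810/23489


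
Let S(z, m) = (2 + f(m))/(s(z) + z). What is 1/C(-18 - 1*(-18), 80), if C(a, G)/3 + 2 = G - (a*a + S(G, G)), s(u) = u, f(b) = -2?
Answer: 1/234 ≈ 0.0042735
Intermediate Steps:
S(z, m) = 0 (S(z, m) = (2 - 2)/(z + z) = 0/((2*z)) = 0*(1/(2*z)) = 0)
C(a, G) = -6 - 3*a**2 + 3*G (C(a, G) = -6 + 3*(G - (a*a + 0)) = -6 + 3*(G - (a**2 + 0)) = -6 + 3*(G - a**2) = -6 + (-3*a**2 + 3*G) = -6 - 3*a**2 + 3*G)
1/C(-18 - 1*(-18), 80) = 1/(-6 - 3*(-18 - 1*(-18))**2 + 3*80) = 1/(-6 - 3*(-18 + 18)**2 + 240) = 1/(-6 - 3*0**2 + 240) = 1/(-6 - 3*0 + 240) = 1/(-6 + 0 + 240) = 1/234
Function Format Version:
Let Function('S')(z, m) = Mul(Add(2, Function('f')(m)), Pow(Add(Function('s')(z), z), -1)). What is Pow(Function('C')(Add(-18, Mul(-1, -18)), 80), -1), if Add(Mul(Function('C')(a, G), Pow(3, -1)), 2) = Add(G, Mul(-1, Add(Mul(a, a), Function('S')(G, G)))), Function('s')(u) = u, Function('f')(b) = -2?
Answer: Rational(1, 234) ≈ 0.0042735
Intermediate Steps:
Function('S')(z, m) = 0 (Function('S')(z, m) = Mul(Add(2, -2), Pow(Add(z, z), -1)) = Mul(0, Pow(Mul(2, z), -1)) = Mul(0, Mul(Rational(1, 2), Pow(z, -1))) = 0)
Function('C')(a, G) = Add(-6, Mul(-3, Pow(a, 2)), Mul(3, G)) (Function('C')(a, G) = Add(-6, Mul(3, Add(G, Mul(-1, Add(Mul(a, a), 0))))) = Add(-6, Mul(3, Add(G, Mul(-1, Add(Pow(a, 2), 0))))) = Add(-6, Mul(3, Add(G, Mul(-1, Pow(a, 2))))) = Add(-6, Add(Mul(-3, Pow(a, 2)), Mul(3, G))) = Add(-6, Mul(-3, Pow(a, 2)), Mul(3, G)))
Pow(Function('C')(Add(-18, Mul(-1, -18)), 80), -1) = Pow(Add(-6, Mul(-3, Pow(Add(-18, Mul(-1, -18)), 2)), Mul(3, 80)), -1) = Pow(Add(-6, Mul(-3, Pow(Add(-18, 18), 2)), 240), -1) = Pow(Add(-6, Mul(-3, Pow(0, 2)), 240), -1) = Pow(Add(-6, Mul(-3, 0), 240), -1) = Pow(Add(-6, 0, 240), -1) = Pow(234, -1) = Rational(1, 234)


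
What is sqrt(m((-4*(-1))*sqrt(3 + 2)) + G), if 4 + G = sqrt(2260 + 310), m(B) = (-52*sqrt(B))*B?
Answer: sqrt(-4 + sqrt(2570) - 416*5**(3/4)) ≈ 36.664*I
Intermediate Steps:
m(B) = -52*B**(3/2)
G = -4 + sqrt(2570) (G = -4 + sqrt(2260 + 310) = -4 + sqrt(2570) ≈ 46.695)
sqrt(m((-4*(-1))*sqrt(3 + 2)) + G) = sqrt(-52*8*(3 + 2)**(3/4) + (-4 + sqrt(2570))) = sqrt(-52*8*5**(3/4) + (-4 + sqrt(2570))) = sqrt(-416*5**(3/4) + (-4 + sqrt(2570))) = sqrt(-4 + sqrt(2570) - 416*5**(3/4))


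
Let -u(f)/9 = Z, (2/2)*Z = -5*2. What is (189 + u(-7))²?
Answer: 77841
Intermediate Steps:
Z = -10 (Z = -5*2 = -10)
u(f) = 90 (u(f) = -9*(-10) = 90)
(189 + u(-7))² = (189 + 90)² = 279² = 77841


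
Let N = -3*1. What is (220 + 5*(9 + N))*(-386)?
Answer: -96500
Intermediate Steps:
N = -3
(220 + 5*(9 + N))*(-386) = (220 + 5*(9 - 3))*(-386) = (220 + 5*6)*(-386) = (220 + 30)*(-386) = 250*(-386) = -96500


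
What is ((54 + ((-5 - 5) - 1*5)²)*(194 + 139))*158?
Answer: 14679306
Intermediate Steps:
((54 + ((-5 - 5) - 1*5)²)*(194 + 139))*158 = ((54 + (-10 - 5)²)*333)*158 = ((54 + (-15)²)*333)*158 = ((54 + 225)*333)*158 = (279*333)*158 = 92907*158 = 14679306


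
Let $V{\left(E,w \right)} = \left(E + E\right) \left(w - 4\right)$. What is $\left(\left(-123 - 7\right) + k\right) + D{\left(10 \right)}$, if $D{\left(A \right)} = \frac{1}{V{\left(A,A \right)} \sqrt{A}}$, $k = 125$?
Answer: $-5 + \frac{\sqrt{10}}{1200} \approx -4.9974$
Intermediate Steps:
$V{\left(E,w \right)} = 2 E \left(-4 + w\right)$
$D{\left(A \right)} = \frac{1}{2 A^{\frac{3}{2}} \left(-4 + A\right)}$ ($D{\left(A \right)} = \frac{1}{2 A \left(-4 + A\right) \sqrt{A}} = \frac{1}{2 A^{\frac{3}{2}} \left(-4 + A\right)}$)
$\left(\left(-123 - 7\right) + k\right) + D{\left(10 \right)} = \left(\left(-123 - 7\right) + 125\right) + \frac{1}{2 \cdot 10 \sqrt{10} \left(-4 + 10\right)} = \left(-130 + 125\right) + \frac{\frac{1}{100} \sqrt{10}}{2 \cdot 6} = -5 + \frac{1}{2} \frac{\sqrt{10}}{100} \cdot \frac{1}{6} = -5 + \frac{\sqrt{10}}{1200}$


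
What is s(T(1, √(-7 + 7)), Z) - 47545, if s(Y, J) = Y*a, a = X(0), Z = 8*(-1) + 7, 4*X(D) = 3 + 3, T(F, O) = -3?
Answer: -95099/2 ≈ -47550.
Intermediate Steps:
X(D) = 3/2 (X(D) = (3 + 3)/4 = (¼)*6 = 3/2)
Z = -1 (Z = -8 + 7 = -1)
a = 3/2 ≈ 1.5000
s(Y, J) = 3*Y/2 (s(Y, J) = Y*(3/2) = 3*Y/2)
s(T(1, √(-7 + 7)), Z) - 47545 = (3/2)*(-3) - 47545 = -9/2 - 47545 = -95099/2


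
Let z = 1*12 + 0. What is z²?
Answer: 144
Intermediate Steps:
z = 12 (z = 12 + 0 = 12)
z² = 12² = 144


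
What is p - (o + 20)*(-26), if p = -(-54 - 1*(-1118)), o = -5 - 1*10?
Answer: -934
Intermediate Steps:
o = -15 (o = -5 - 10 = -15)
p = -1064 (p = -(-54 + 1118) = -1*1064 = -1064)
p - (o + 20)*(-26) = -1064 - (-15 + 20)*(-26) = -1064 - 5*(-26) = -1064 - 1*(-130) = -1064 + 130 = -934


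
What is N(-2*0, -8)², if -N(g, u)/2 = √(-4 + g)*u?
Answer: -1024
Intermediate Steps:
N(g, u) = -2*u*√(-4 + g) (N(g, u) = -2*√(-4 + g)*u = -2*u*√(-4 + g))
N(-2*0, -8)² = (-2*(-8)*√(-4 - 2*0))² = (-2*(-8)*√(-4 + 0))² = (-2*(-8)*√(-4))² = (-2*(-8)*2*I)² = (32*I)² = -1024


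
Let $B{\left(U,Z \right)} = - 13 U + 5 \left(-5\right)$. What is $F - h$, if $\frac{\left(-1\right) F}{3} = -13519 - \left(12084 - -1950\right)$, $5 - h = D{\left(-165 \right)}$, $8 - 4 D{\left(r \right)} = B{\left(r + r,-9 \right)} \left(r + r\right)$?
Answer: $\frac{869037}{2} \approx 4.3452 \cdot 10^{5}$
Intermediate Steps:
$B{\left(U,Z \right)} = -25 - 13 U$ ($B{\left(U,Z \right)} = - 13 U - 25 = -25 - 13 U$)
$D{\left(r \right)} = 2 - \frac{r \left(-25 - 26 r\right)}{2}$ ($D{\left(r \right)} = 2 - \frac{\left(-25 - 13 \left(r + r\right)\right) \left(r + r\right)}{4} = 2 - \frac{\left(-25 - 13 \cdot 2 r\right) 2 r}{4} = 2 - \frac{\left(-25 - 26 r\right) 2 r}{4} = 2 - \frac{2 r \left(-25 - 26 r\right)}{4} = 2 - \frac{r \left(-25 - 26 r\right)}{2}$)
$h = - \frac{703719}{2}$ ($h = 5 - \left(2 + \frac{1}{2} \left(-165\right) \left(25 + 26 \left(-165\right)\right)\right) = 5 - \left(2 + \frac{1}{2} \left(-165\right) \left(25 - 4290\right)\right) = 5 - \left(2 + \frac{1}{2} \left(-165\right) \left(-4265\right)\right) = 5 - \left(2 + \frac{703725}{2}\right) = 5 - \frac{703729}{2} = - \frac{703719}{2} \approx -3.5186 \cdot 10^{5}$)
$F = 82659$ ($F = - 3 \left(-13519 - \left(12084 - -1950\right)\right) = - 3 \left(-13519 - \left(12084 + 1950\right)\right) = - 3 \left(-13519 - 14034\right) = \left(-3\right) \left(-27553\right) = 82659$)
$F - h = 82659 - - \frac{703719}{2} = 82659 + \frac{703719}{2} = \frac{869037}{2}$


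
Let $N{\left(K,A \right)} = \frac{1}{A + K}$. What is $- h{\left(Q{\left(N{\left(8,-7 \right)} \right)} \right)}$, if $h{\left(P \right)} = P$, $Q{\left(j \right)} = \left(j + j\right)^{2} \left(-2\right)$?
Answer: $8$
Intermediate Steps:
$Q{\left(j \right)} = - 8 j^{2}$ ($Q{\left(j \right)} = \left(2 j\right)^{2} \left(-2\right) = 4 j^{2} \left(-2\right) = - 8 j^{2}$)
$- h{\left(Q{\left(N{\left(8,-7 \right)} \right)} \right)} = - \left(-8\right) \left(\frac{1}{-7 + 8}\right)^{2} = - \left(-8\right) \left(1^{-1}\right)^{2} = - \left(-8\right) 1^{2} = - \left(-8\right) 1 = \left(-1\right) \left(-8\right) = 8$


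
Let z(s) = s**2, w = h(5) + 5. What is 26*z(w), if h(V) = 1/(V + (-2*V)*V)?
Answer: 1304576/2025 ≈ 644.24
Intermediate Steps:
h(V) = 1/(V - 2*V**2)
w = 224/45 (w = -1/(5*(-1 + 2*5)) + 5 = -1*1/5/(-1 + 10) + 5 = -1*1/5/9 + 5 = -1*1/5*1/9 + 5 = -1/45 + 5 = 224/45 ≈ 4.9778)
26*z(w) = 26*(224/45)**2 = 26*(50176/2025) = 1304576/2025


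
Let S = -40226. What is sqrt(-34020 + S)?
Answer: I*sqrt(74246) ≈ 272.48*I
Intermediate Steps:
sqrt(-34020 + S) = sqrt(-34020 - 40226) = sqrt(-74246) = I*sqrt(74246)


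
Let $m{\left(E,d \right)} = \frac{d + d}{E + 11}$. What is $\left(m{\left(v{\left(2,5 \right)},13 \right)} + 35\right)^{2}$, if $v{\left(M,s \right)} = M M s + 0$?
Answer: $\frac{1234321}{961} \approx 1284.4$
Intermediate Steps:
$v{\left(M,s \right)} = s M^{2}$ ($v{\left(M,s \right)} = M^{2} s + 0 = s M^{2} + 0 = s M^{2}$)
$m{\left(E,d \right)} = \frac{2 d}{11 + E}$
$\left(m{\left(v{\left(2,5 \right)},13 \right)} + 35\right)^{2} = \left(2 \cdot 13 \frac{1}{11 + 5 \cdot 2^{2}} + 35\right)^{2} = \left(2 \cdot 13 \frac{1}{11 + 5 \cdot 4} + 35\right)^{2} = \left(2 \cdot 13 \frac{1}{11 + 20} + 35\right)^{2} = \left(2 \cdot 13 \cdot \frac{1}{31} + 35\right)^{2} = \left(\frac{26}{31} + 35\right)^{2} = \left(\frac{1111}{31}\right)^{2} = \frac{1234321}{961}$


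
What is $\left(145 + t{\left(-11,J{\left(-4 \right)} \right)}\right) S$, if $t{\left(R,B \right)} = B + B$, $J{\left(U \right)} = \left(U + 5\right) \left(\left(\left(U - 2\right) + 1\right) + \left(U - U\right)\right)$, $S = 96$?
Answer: $12960$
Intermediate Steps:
$J{\left(U \right)} = \left(-1 + U\right) \left(5 + U\right)$ ($J{\left(U \right)} = \left(5 + U\right) \left(\left(\left(-2 + U\right) + 1\right) + 0\right) = \left(5 + U\right) \left(\left(-1 + U\right) + 0\right) = \left(5 + U\right) \left(-1 + U\right) = \left(-1 + U\right) \left(5 + U\right)$)
$t{\left(R,B \right)} = 2 B$
$\left(145 + t{\left(-11,J{\left(-4 \right)} \right)}\right) S = \left(145 + 2 \left(-5 + \left(-4\right)^{2} + 4 \left(-4\right)\right)\right) 96 = \left(145 + 2 \left(-5 + 16 - 16\right)\right) 96 = \left(145 + 2 \left(-5\right)\right) 96 = \left(145 - 10\right) 96 = 135 \cdot 96 = 12960$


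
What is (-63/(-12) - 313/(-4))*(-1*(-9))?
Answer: 1503/2 ≈ 751.50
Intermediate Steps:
(-63/(-12) - 313/(-4))*(-1*(-9)) = (-63*(-1/12) - 313*(-¼))*9 = (21/4 + 313/4)*9 = (167/2)*9 = 1503/2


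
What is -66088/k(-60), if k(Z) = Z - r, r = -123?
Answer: -66088/63 ≈ -1049.0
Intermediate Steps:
k(Z) = 123 + Z (k(Z) = Z - 1*(-123) = Z + 123 = 123 + Z)
-66088/k(-60) = -66088/(123 - 60) = -66088/63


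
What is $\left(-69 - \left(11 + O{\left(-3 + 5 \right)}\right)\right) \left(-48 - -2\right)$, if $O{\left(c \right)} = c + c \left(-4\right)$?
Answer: $3404$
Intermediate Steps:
$O{\left(c \right)} = - 3 c$ ($O{\left(c \right)} = c - 4 c = - 3 c$)
$\left(-69 - \left(11 + O{\left(-3 + 5 \right)}\right)\right) \left(-48 - -2\right) = \left(-69 - \left(11 - 3 \left(-3 + 5\right)\right)\right) \left(-48 - -2\right) = \left(-69 - \left(11 - 6\right)\right) \left(-48 + 2\right) = \left(-69 - 5\right) \left(-46\right) = \left(-74\right) \left(-46\right) = 3404$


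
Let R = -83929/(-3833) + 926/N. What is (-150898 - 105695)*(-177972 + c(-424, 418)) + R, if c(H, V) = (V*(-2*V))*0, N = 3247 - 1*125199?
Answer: 10673189892049351193/233721008 ≈ 4.5666e+10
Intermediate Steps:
N = -121952 (N = 3247 - 125199 = -121952)
c(H, V) = 0 (c(H, V) = -2*V²*0 = 0)
R = 5115880025/233721008 (R = -83929/(-3833) + 926/(-121952) = -83929*(-1/3833) + 926*(-1/121952) = 83929/3833 - 463/60976 = 5115880025/233721008 ≈ 21.889)
(-150898 - 105695)*(-177972 + c(-424, 418)) + R = (-150898 - 105695)*(-177972 + 0) + 5115880025/233721008 = -256593*(-177972) + 5115880025/233721008 = 45666369396 + 5115880025/233721008 = 10673189892049351193/233721008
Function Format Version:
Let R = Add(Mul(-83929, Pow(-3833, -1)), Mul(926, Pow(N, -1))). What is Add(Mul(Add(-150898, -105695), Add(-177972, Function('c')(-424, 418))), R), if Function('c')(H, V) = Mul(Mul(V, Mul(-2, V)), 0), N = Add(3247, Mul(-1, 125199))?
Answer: Rational(10673189892049351193, 233721008) ≈ 4.5666e+10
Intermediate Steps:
N = -121952 (N = Add(3247, -125199) = -121952)
Function('c')(H, V) = 0 (Function('c')(H, V) = Mul(Mul(-2, Pow(V, 2)), 0) = 0)
R = Rational(5115880025, 233721008) (R = Add(Mul(-83929, Pow(-3833, -1)), Mul(926, Pow(-121952, -1))) = Add(Mul(-83929, Rational(-1, 3833)), Mul(926, Rational(-1, 121952))) = Add(Rational(83929, 3833), Rational(-463, 60976)) = Rational(5115880025, 233721008) ≈ 21.889)
Add(Mul(Add(-150898, -105695), Add(-177972, Function('c')(-424, 418))), R) = Add(Mul(Add(-150898, -105695), Add(-177972, 0)), Rational(5115880025, 233721008)) = Add(Mul(-256593, -177972), Rational(5115880025, 233721008)) = Add(45666369396, Rational(5115880025, 233721008)) = Rational(10673189892049351193, 233721008)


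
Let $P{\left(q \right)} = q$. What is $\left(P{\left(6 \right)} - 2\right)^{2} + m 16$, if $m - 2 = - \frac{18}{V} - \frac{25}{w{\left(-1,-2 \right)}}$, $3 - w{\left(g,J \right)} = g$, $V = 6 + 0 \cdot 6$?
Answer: $-100$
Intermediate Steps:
$V = 6$ ($V = 6 + 0 = 6$)
$w{\left(g,J \right)} = 3 - g$
$m = - \frac{29}{4}$ ($m = 2 - \left(3 + \frac{25}{3 - -1}\right) = 2 - \left(3 + \frac{25}{3 + 1}\right) = 2 - \left(3 + \frac{25}{4}\right) = 2 - \frac{37}{4} = - \frac{29}{4} \approx -7.25$)
$\left(P{\left(6 \right)} - 2\right)^{2} + m 16 = \left(6 - 2\right)^{2} - 116 = 4^{2} - 116 = 16 - 116 = -100$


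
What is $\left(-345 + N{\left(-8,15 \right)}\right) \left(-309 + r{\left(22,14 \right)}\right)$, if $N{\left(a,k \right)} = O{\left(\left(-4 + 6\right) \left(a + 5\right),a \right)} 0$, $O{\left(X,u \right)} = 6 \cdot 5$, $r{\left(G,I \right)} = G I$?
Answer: $345$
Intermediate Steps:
$O{\left(X,u \right)} = 30$
$N{\left(a,k \right)} = 0$ ($N{\left(a,k \right)} = 30 \cdot 0 = 0$)
$\left(-345 + N{\left(-8,15 \right)}\right) \left(-309 + r{\left(22,14 \right)}\right) = \left(-345 + 0\right) \left(-309 + 22 \cdot 14\right) = - 345 \left(-309 + 308\right) = \left(-345\right) \left(-1\right) = 345$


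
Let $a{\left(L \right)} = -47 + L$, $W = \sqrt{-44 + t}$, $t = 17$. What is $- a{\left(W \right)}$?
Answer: $47 - 3 i \sqrt{3} \approx 47.0 - 5.1962 i$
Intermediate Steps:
$W = 3 i \sqrt{3}$ ($W = \sqrt{-44 + 17} = \sqrt{-27} = 3 i \sqrt{3} \approx 5.1962 i$)
$- a{\left(W \right)} = - (-47 + 3 i \sqrt{3}) = 47 - 3 i \sqrt{3}$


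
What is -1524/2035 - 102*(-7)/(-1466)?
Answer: -1843587/1491655 ≈ -1.2359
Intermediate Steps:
-1524/2035 - 102*(-7)/(-1466) = -1524*1/2035 + 714*(-1/1466) = -1524/2035 - 357/733 = -1843587/1491655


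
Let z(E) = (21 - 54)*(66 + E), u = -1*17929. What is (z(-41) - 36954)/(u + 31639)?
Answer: -12593/4570 ≈ -2.7556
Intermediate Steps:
u = -17929
z(E) = -2178 - 33*E (z(E) = -33*(66 + E) = -2178 - 33*E)
(z(-41) - 36954)/(u + 31639) = ((-2178 - 33*(-41)) - 36954)/(-17929 + 31639) = ((-2178 + 1353) - 36954)/13710 = (-825 - 36954)*(1/13710) = -37779*1/13710 = -12593/4570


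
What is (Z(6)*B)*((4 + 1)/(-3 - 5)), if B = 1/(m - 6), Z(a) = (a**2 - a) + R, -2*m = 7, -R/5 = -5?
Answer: 275/76 ≈ 3.6184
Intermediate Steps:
R = 25 (R = -5*(-5) = 25)
m = -7/2 (m = -1/2*7 = -7/2 ≈ -3.5000)
Z(a) = 25 + a**2 - a (Z(a) = (a**2 - a) + 25 = 25 + a**2 - a)
B = -2/19 (B = 1/(-7/2 - 6) = 1/(-19/2) = -2/19 ≈ -0.10526)
(Z(6)*B)*((4 + 1)/(-3 - 5)) = ((25 + 6**2 - 1*6)*(-2/19))*((4 + 1)/(-3 - 5)) = ((25 + 36 - 6)*(-2/19))*(5/(-8)) = (55*(-2/19))*(5*(-1/8)) = -110/19*(-5/8) = 275/76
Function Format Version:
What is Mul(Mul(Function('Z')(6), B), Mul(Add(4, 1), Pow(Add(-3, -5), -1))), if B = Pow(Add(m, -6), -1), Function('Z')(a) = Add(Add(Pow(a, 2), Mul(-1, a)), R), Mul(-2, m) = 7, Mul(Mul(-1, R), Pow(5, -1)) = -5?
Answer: Rational(275, 76) ≈ 3.6184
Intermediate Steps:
R = 25 (R = Mul(-5, -5) = 25)
m = Rational(-7, 2) (m = Mul(Rational(-1, 2), 7) = Rational(-7, 2) ≈ -3.5000)
Function('Z')(a) = Add(25, Pow(a, 2), Mul(-1, a)) (Function('Z')(a) = Add(Add(Pow(a, 2), Mul(-1, a)), 25) = Add(25, Pow(a, 2), Mul(-1, a)))
B = Rational(-2, 19) (B = Pow(Add(Rational(-7, 2), -6), -1) = Pow(Rational(-19, 2), -1) = Rational(-2, 19) ≈ -0.10526)
Mul(Mul(Function('Z')(6), B), Mul(Add(4, 1), Pow(Add(-3, -5), -1))) = Mul(Mul(Add(25, Pow(6, 2), Mul(-1, 6)), Rational(-2, 19)), Mul(Add(4, 1), Pow(Add(-3, -5), -1))) = Mul(Mul(Add(25, 36, -6), Rational(-2, 19)), Mul(5, Pow(-8, -1))) = Mul(Mul(55, Rational(-2, 19)), Mul(5, Rational(-1, 8))) = Mul(Rational(-110, 19), Rational(-5, 8)) = Rational(275, 76)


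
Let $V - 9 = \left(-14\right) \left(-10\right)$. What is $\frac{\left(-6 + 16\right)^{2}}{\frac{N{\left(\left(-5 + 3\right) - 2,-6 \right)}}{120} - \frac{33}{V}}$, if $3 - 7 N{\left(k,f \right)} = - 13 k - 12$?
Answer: $- \frac{12516000}{33233} \approx -376.61$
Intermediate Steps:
$V = 149$ ($V = 9 - -140 = 9 + 140 = 149$)
$N{\left(k,f \right)} = \frac{15}{7} + \frac{13 k}{7}$ ($N{\left(k,f \right)} = \frac{3}{7} - \frac{- 13 k - 12}{7} = \frac{3}{7} - \frac{-12 - 13 k}{7} = \frac{3}{7} + \left(\frac{12}{7} + \frac{13 k}{7}\right) = \frac{15}{7} + \frac{13 k}{7}$)
$\frac{\left(-6 + 16\right)^{2}}{\frac{N{\left(\left(-5 + 3\right) - 2,-6 \right)}}{120} - \frac{33}{V}} = \frac{\left(-6 + 16\right)^{2}}{\frac{\frac{15}{7} + \frac{13 \left(\left(-5 + 3\right) - 2\right)}{7}}{120} - \frac{33}{149}} = \frac{10^{2}}{\left(\frac{15}{7} + \frac{13 \left(-2 - 2\right)}{7}\right) \frac{1}{120} - \frac{33}{149}} = \frac{100}{\left(\frac{15}{7} + \frac{13}{7} \left(-4\right)\right) \frac{1}{120} - \frac{33}{149}} = \frac{100}{\left(\frac{15}{7} - \frac{52}{7}\right) \frac{1}{120} - \frac{33}{149}} = \frac{100}{\left(- \frac{37}{7}\right) \frac{1}{120} - \frac{33}{149}} = \frac{100}{- \frac{37}{840} - \frac{33}{149}} = \frac{100}{- \frac{33233}{125160}} = 100 \left(- \frac{125160}{33233}\right) = - \frac{12516000}{33233}$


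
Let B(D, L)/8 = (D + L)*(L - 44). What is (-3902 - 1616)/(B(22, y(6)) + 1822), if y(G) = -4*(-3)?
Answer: 89/111 ≈ 0.80180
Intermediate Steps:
y(G) = 12
B(D, L) = 8*(-44 + L)*(D + L) (B(D, L) = 8*((D + L)*(L - 44)) = 8*((D + L)*(-44 + L)) = 8*((-44 + L)*(D + L)) = 8*(-44 + L)*(D + L))
(-3902 - 1616)/(B(22, y(6)) + 1822) = (-3902 - 1616)/((-352*22 - 352*12 + 8*12**2 + 8*22*12) + 1822) = -5518/((-7744 - 4224 + 8*144 + 2112) + 1822) = -5518/((-7744 - 4224 + 1152 + 2112) + 1822) = -5518/(-8704 + 1822) = -5518/(-6882) = -5518*(-1/6882) = 89/111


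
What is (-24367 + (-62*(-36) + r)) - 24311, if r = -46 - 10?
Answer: -46502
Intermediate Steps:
r = -56
(-24367 + (-62*(-36) + r)) - 24311 = (-24367 + (-62*(-36) - 56)) - 24311 = (-24367 + (2232 - 56)) - 24311 = (-24367 + 2176) - 24311 = -22191 - 24311 = -46502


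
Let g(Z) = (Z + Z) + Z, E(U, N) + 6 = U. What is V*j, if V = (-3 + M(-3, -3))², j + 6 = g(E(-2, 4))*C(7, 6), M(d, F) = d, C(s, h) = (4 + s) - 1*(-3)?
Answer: -12312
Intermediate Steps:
E(U, N) = -6 + U
g(Z) = 3*Z (g(Z) = 2*Z + Z = 3*Z)
C(s, h) = 7 + s (C(s, h) = (4 + s) + 3 = 7 + s)
j = -342 (j = -6 + (3*(-6 - 2))*(7 + 7) = -6 + (3*(-8))*14 = -6 - 24*14 = -6 - 336 = -342)
V = 36 (V = (-3 - 3)² = (-6)² = 36)
V*j = 36*(-342) = -12312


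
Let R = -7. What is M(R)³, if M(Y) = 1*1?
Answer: 1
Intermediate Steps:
M(Y) = 1
M(R)³ = 1³ = 1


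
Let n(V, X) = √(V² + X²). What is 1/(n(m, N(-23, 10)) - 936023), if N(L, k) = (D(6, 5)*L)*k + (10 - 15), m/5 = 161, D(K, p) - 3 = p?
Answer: -936023/876135004479 - 5*√162082/876135004479 ≈ -1.0707e-6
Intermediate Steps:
D(K, p) = 3 + p
m = 805 (m = 5*161 = 805)
N(L, k) = -5 + 8*L*k (N(L, k) = ((3 + 5)*L)*k + (10 - 15) = (8*L)*k - 5 = 8*L*k - 5 = -5 + 8*L*k)
1/(n(m, N(-23, 10)) - 936023) = 1/(√(805² + (-5 + 8*(-23)*10)²) - 936023) = 1/(√(648025 + (-5 - 1840)²) - 936023) = 1/(√(648025 + (-1845)²) - 936023) = 1/(√(648025 + 3404025) - 936023) = 1/(√4052050 - 936023) = 1/(5*√162082 - 936023) = 1/(-936023 + 5*√162082)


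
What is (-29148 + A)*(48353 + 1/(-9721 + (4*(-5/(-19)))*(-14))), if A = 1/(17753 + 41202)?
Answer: -15370049111556723552/10905436945 ≈ -1.4094e+9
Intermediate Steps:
A = 1/58955 ≈ 1.6962e-5
(-29148 + A)*(48353 + 1/(-9721 + (4*(-5/(-19)))*(-14))) = (-29148 + 1/58955)*(48353 + 1/(-9721 + (4*(-5/(-19)))*(-14))) = -1718420339*(48353 + 1/(-9721 + (4*(-5*(-1/19)))*(-14)))/58955 = -1718420339*(48353 + 1/(-9721 + (4*(5/19))*(-14)))/58955 = -1718420339*(48353 + 1/(-9721 + (20/19)*(-14)))/58955 = -1718420339*(48353 + 1/(-9721 - 280/19))/58955 = -1718420339*(48353 + 1/(-184979/19))/58955 = -1718420339*(48353 - 19/184979)/58955 = -1718420339/58955*8944289568/184979 = -15370049111556723552/10905436945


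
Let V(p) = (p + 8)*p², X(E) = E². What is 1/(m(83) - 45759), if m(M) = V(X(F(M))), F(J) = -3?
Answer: -1/44382 ≈ -2.2532e-5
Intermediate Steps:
V(p) = p²*(8 + p) (V(p) = (8 + p)*p² = p²*(8 + p))
m(M) = 1377 (m(M) = ((-3)²)²*(8 + (-3)²) = 9²*(8 + 9) = 81*17 = 1377)
1/(m(83) - 45759) = 1/(1377 - 45759) = 1/(-44382) = -1/44382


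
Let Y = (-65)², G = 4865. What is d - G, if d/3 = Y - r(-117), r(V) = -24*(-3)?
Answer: 7594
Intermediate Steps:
r(V) = 72
Y = 4225
d = 12459 (d = 3*(4225 - 1*72) = 3*(4225 - 72) = 3*4153 = 12459)
d - G = 12459 - 1*4865 = 12459 - 4865 = 7594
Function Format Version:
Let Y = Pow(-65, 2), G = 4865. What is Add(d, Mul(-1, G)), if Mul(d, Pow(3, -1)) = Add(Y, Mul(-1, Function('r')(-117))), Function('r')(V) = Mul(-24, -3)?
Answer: 7594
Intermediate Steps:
Function('r')(V) = 72
Y = 4225
d = 12459 (d = Mul(3, Add(4225, Mul(-1, 72))) = Mul(3, Add(4225, -72)) = Mul(3, 4153) = 12459)
Add(d, Mul(-1, G)) = Add(12459, Mul(-1, 4865)) = Add(12459, -4865) = 7594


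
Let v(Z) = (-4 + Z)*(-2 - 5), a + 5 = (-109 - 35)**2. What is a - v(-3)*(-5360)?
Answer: 283371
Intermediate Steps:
a = 20731 (a = -5 + (-109 - 35)**2 = -5 + (-144)**2 = -5 + 20736 = 20731)
v(Z) = 28 - 7*Z (v(Z) = (-4 + Z)*(-7) = 28 - 7*Z)
a - v(-3)*(-5360) = 20731 - (28 - 7*(-3))*(-5360) = 20731 - (28 + 21)*(-5360) = 20731 - 49*(-5360) = 20731 - 1*(-262640) = 20731 + 262640 = 283371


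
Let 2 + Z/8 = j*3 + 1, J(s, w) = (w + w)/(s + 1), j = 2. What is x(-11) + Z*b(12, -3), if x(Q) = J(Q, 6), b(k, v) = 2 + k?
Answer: 2794/5 ≈ 558.80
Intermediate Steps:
J(s, w) = 2*w/(1 + s) (J(s, w) = (2*w)/(1 + s) = 2*w/(1 + s))
x(Q) = 12/(1 + Q) (x(Q) = 2*6/(1 + Q) = 12/(1 + Q))
Z = 40 (Z = -16 + 8*(2*3 + 1) = -16 + 8*(6 + 1) = -16 + 8*7 = -16 + 56 = 40)
x(-11) + Z*b(12, -3) = 12/(1 - 11) + 40*(2 + 12) = 12/(-10) + 40*14 = 12*(-1/10) + 560 = -6/5 + 560 = 2794/5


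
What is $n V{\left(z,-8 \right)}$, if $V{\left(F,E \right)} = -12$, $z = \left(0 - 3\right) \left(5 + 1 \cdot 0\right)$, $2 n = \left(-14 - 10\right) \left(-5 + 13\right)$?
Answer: $1152$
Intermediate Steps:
$n = -96$ ($n = \frac{\left(-14 - 10\right) \left(-5 + 13\right)}{2} = \frac{\left(-24\right) 8}{2} = \frac{1}{2} \left(-192\right) = -96$)
$z = -15$ ($z = - 3 \left(5 + 0\right) = \left(-3\right) 5 = -15$)
$n V{\left(z,-8 \right)} = \left(-96\right) \left(-12\right) = 1152$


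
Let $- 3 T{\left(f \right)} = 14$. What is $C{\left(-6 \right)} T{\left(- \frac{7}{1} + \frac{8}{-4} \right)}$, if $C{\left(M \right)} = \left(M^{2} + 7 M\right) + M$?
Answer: $56$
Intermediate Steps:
$T{\left(f \right)} = - \frac{14}{3}$ ($T{\left(f \right)} = \left(- \frac{1}{3}\right) 14 = - \frac{14}{3}$)
$C{\left(M \right)} = M^{2} + 8 M$
$C{\left(-6 \right)} T{\left(- \frac{7}{1} + \frac{8}{-4} \right)} = - 6 \left(8 - 6\right) \left(- \frac{14}{3}\right) = \left(-6\right) 2 \left(- \frac{14}{3}\right) = \left(-12\right) \left(- \frac{14}{3}\right) = 56$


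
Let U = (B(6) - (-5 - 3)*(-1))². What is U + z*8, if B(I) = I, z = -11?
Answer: -84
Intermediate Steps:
U = 4 (U = (6 - (-5 - 3)*(-1))² = (6 - (-8)*(-1))² = (6 - 1*8)² = (6 - 8)² = (-2)² = 4)
U + z*8 = 4 - 11*8 = 4 - 88 = -84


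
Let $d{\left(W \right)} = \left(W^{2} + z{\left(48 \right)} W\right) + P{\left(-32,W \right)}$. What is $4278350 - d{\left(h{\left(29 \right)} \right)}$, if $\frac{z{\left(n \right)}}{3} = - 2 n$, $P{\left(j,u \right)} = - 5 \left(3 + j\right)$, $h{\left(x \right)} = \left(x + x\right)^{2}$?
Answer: $-6069459$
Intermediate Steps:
$h{\left(x \right)} = 4 x^{2}$ ($h{\left(x \right)} = \left(2 x\right)^{2} = 4 x^{2}$)
$P{\left(j,u \right)} = -15 - 5 j$
$z{\left(n \right)} = - 6 n$ ($z{\left(n \right)} = 3 \left(- 2 n\right) = - 6 n$)
$d{\left(W \right)} = 145 + W^{2} - 288 W$ ($d{\left(W \right)} = \left(W^{2} + \left(-6\right) 48 W\right) - -145 = \left(W^{2} - 288 W\right) + \left(-15 + 160\right) = \left(W^{2} - 288 W\right) + 145 = 145 + W^{2} - 288 W$)
$4278350 - d{\left(h{\left(29 \right)} \right)} = 4278350 - \left(145 + \left(4 \cdot 29^{2}\right)^{2} - 288 \cdot 4 \cdot 29^{2}\right) = 4278350 - \left(145 + \left(4 \cdot 841\right)^{2} - 288 \cdot 4 \cdot 841\right) = 4278350 - \left(145 + 3364^{2} - 968832\right) = 4278350 - \left(145 + 11316496 - 968832\right) = 4278350 - 10347809 = -6069459$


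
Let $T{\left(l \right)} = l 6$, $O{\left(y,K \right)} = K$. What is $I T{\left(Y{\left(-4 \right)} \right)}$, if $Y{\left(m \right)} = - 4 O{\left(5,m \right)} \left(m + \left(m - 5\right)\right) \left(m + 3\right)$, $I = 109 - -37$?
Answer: $182208$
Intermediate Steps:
$I = 146$ ($I = 109 + 37 = 146$)
$Y{\left(m \right)} = - 4 m \left(-5 + 2 m\right) \left(3 + m\right)$ ($Y{\left(m \right)} = - 4 m \left(m + \left(m - 5\right)\right) \left(m + 3\right) = - 4 m \left(m + \left(-5 + m\right)\right) \left(3 + m\right) = - 4 m \left(-5 + 2 m\right) \left(3 + m\right)$)
$T{\left(l \right)} = 6 l$
$I T{\left(Y{\left(-4 \right)} \right)} = 146 \cdot 6 \cdot 4 \left(-4\right) \left(15 - -4 - 2 \left(-4\right)^{2}\right) = 146 \cdot 6 \cdot 4 \left(-4\right) \left(15 + 4 - 32\right) = 146 \cdot 6 \cdot 4 \left(-4\right) \left(-13\right) = 146 \cdot 6 \cdot 208 = 146 \cdot 1248 = 182208$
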